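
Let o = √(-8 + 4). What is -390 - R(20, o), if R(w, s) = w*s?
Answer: -390 - 40*I ≈ -390.0 - 40.0*I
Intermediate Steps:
o = 2*I (o = √(-4) = 2*I ≈ 2.0*I)
R(w, s) = s*w
-390 - R(20, o) = -390 - 2*I*20 = -390 - 40*I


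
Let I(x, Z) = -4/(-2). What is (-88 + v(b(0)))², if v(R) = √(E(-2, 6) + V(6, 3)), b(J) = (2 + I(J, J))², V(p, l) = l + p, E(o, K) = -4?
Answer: (88 - √5)² ≈ 7355.5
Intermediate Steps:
I(x, Z) = 2 (I(x, Z) = -4*(-½) = 2)
b(J) = 16 (b(J) = (2 + 2)² = 4² = 16)
v(R) = √5 (v(R) = √(-4 + (3 + 6)) = √(-4 + 9) = √5)
(-88 + v(b(0)))² = (-88 + √5)²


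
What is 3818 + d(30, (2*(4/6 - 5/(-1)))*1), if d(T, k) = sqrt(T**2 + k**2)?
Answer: 3818 + 2*sqrt(2314)/3 ≈ 3850.1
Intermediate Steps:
3818 + d(30, (2*(4/6 - 5/(-1)))*1) = 3818 + sqrt(30**2 + ((2*(4/6 - 5/(-1)))*1)**2) = 3818 + sqrt(900 + ((2*(4*(1/6) - 5*(-1)))*1)**2) = 3818 + sqrt(900 + ((2*(2/3 + 5))*1)**2) = 3818 + sqrt(900 + ((2*(17/3))*1)**2) = 3818 + sqrt(900 + ((34/3)*1)**2) = 3818 + sqrt(900 + (34/3)**2) = 3818 + sqrt(900 + 1156/9) = 3818 + sqrt(9256/9) = 3818 + 2*sqrt(2314)/3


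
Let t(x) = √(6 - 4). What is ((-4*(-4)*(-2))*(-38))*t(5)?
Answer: 1216*√2 ≈ 1719.7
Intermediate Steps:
t(x) = √2
((-4*(-4)*(-2))*(-38))*t(5) = ((-4*(-4)*(-2))*(-38))*√2 = ((16*(-2))*(-38))*√2 = (-32*(-38))*√2 = 1216*√2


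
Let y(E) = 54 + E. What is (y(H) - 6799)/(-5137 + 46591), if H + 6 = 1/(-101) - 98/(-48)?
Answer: -16359499/100484496 ≈ -0.16281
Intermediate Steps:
H = -9619/2424 (H = -6 + (1/(-101) - 98/(-48)) = -6 + (1*(-1/101) - 98*(-1/48)) = -6 + (-1/101 + 49/24) = -6 + 4925/2424 = -9619/2424 ≈ -3.9682)
(y(H) - 6799)/(-5137 + 46591) = ((54 - 9619/2424) - 6799)/(-5137 + 46591) = (121277/2424 - 6799)/41454 = -16359499/2424*1/41454 = -16359499/100484496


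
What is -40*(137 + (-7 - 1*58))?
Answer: -2880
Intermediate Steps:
-40*(137 + (-7 - 1*58)) = -40*(137 + (-7 - 58)) = -40*(137 - 65) = -40*72 = -2880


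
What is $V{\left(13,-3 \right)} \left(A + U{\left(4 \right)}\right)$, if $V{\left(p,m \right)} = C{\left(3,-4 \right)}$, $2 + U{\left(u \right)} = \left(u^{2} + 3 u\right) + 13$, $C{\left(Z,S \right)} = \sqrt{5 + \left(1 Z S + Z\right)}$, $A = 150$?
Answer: $378 i \approx 378.0 i$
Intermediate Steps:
$C{\left(Z,S \right)} = \sqrt{5 + Z + S Z}$ ($C{\left(Z,S \right)} = \sqrt{5 + \left(Z S + Z\right)} = \sqrt{5 + \left(S Z + Z\right)} = \sqrt{5 + \left(Z + S Z\right)} = \sqrt{5 + Z + S Z}$)
$U{\left(u \right)} = 11 + u^{2} + 3 u$ ($U{\left(u \right)} = -2 + \left(\left(u^{2} + 3 u\right) + 13\right) = -2 + \left(13 + u^{2} + 3 u\right) = 11 + u^{2} + 3 u$)
$V{\left(p,m \right)} = 2 i$ ($V{\left(p,m \right)} = \sqrt{5 + 3 - 12} = \sqrt{-4} = 2 i$)
$V{\left(13,-3 \right)} \left(A + U{\left(4 \right)}\right) = 2 i \left(150 + \left(11 + 4^{2} + 3 \cdot 4\right)\right) = 2 i \left(150 + \left(11 + 16 + 12\right)\right) = 2 i \left(150 + 39\right) = 2 i 189 = 378 i$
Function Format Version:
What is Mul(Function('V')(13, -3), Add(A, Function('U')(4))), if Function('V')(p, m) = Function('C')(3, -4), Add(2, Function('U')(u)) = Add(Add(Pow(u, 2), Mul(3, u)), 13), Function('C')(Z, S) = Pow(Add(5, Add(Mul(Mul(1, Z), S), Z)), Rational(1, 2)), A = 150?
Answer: Mul(378, I) ≈ Mul(378.00, I)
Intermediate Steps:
Function('C')(Z, S) = Pow(Add(5, Z, Mul(S, Z)), Rational(1, 2)) (Function('C')(Z, S) = Pow(Add(5, Add(Mul(Z, S), Z)), Rational(1, 2)) = Pow(Add(5, Add(Mul(S, Z), Z)), Rational(1, 2)) = Pow(Add(5, Add(Z, Mul(S, Z))), Rational(1, 2)) = Pow(Add(5, Z, Mul(S, Z)), Rational(1, 2)))
Function('U')(u) = Add(11, Pow(u, 2), Mul(3, u)) (Function('U')(u) = Add(-2, Add(Add(Pow(u, 2), Mul(3, u)), 13)) = Add(-2, Add(13, Pow(u, 2), Mul(3, u))) = Add(11, Pow(u, 2), Mul(3, u)))
Function('V')(p, m) = Mul(2, I) (Function('V')(p, m) = Pow(Add(5, 3, Mul(-4, 3)), Rational(1, 2)) = Pow(Add(5, 3, -12), Rational(1, 2)) = Pow(-4, Rational(1, 2)) = Mul(2, I))
Mul(Function('V')(13, -3), Add(A, Function('U')(4))) = Mul(Mul(2, I), Add(150, Add(11, Pow(4, 2), Mul(3, 4)))) = Mul(Mul(2, I), Add(150, Add(11, 16, 12))) = Mul(Mul(2, I), Add(150, 39)) = Mul(Mul(2, I), 189) = Mul(378, I)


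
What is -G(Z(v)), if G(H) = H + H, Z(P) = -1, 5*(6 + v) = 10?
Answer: 2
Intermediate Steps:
v = -4 (v = -6 + (1/5)*10 = -6 + 2 = -4)
G(H) = 2*H
-G(Z(v)) = -2*(-1) = -1*(-2) = 2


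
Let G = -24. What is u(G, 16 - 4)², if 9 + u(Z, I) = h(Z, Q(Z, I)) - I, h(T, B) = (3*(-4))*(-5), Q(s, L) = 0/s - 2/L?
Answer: 1521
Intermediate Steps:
Q(s, L) = -2/L (Q(s, L) = 0 - 2/L = -2/L)
h(T, B) = 60 (h(T, B) = -12*(-5) = 60)
u(Z, I) = 51 - I (u(Z, I) = -9 + (60 - I) = 51 - I)
u(G, 16 - 4)² = (51 - (16 - 4))² = (51 - 1*12)² = (51 - 12)² = 39² = 1521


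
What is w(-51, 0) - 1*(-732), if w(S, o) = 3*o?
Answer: 732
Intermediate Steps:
w(-51, 0) - 1*(-732) = 3*0 - 1*(-732) = 0 + 732 = 732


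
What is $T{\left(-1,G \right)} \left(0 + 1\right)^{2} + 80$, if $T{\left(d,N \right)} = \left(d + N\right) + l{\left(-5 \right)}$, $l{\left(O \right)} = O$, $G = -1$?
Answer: $73$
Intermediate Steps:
$T{\left(d,N \right)} = -5 + N + d$ ($T{\left(d,N \right)} = \left(d + N\right) - 5 = \left(N + d\right) - 5 = -5 + N + d$)
$T{\left(-1,G \right)} \left(0 + 1\right)^{2} + 80 = \left(-5 - 1 - 1\right) \left(0 + 1\right)^{2} + 80 = - 7 \cdot 1^{2} + 80 = \left(-7\right) 1 + 80 = -7 + 80 = 73$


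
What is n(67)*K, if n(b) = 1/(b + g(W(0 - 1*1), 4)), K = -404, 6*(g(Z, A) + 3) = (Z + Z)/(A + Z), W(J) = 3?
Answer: -2828/449 ≈ -6.2984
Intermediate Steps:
g(Z, A) = -3 + Z/(3*(A + Z)) (g(Z, A) = -3 + ((Z + Z)/(A + Z))/6 = -3 + ((2*Z)/(A + Z))/6 = -3 + (2*Z/(A + Z))/6 = -3 + Z/(3*(A + Z)))
n(b) = 1/(-20/7 + b) (n(b) = 1/(b + (-3*4 - 8/3*3)/(4 + 3)) = 1/(b + (-12 - 8)/7) = 1/(b + (⅐)*(-20)) = 1/(b - 20/7) = 1/(-20/7 + b))
n(67)*K = (7/(-20 + 7*67))*(-404) = (7/(-20 + 469))*(-404) = (7/449)*(-404) = -2828/449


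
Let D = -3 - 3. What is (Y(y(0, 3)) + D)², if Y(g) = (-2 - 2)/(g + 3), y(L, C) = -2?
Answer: 100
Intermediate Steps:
Y(g) = -4/(3 + g)
D = -6
(Y(y(0, 3)) + D)² = (-4/(3 - 2) - 6)² = (-4/1 - 6)² = (-4*1 - 6)² = (-4 - 6)² = (-10)² = 100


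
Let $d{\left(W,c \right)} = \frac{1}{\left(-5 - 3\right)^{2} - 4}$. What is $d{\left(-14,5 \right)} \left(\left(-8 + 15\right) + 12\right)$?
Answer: $\frac{19}{60} \approx 0.31667$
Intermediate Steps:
$d{\left(W,c \right)} = \frac{1}{60}$ ($d{\left(W,c \right)} = \frac{1}{\left(-8\right)^{2} - 4} = \frac{1}{64 - 4} = \frac{1}{60}$)
$d{\left(-14,5 \right)} \left(\left(-8 + 15\right) + 12\right) = \frac{\left(-8 + 15\right) + 12}{60} = \frac{7 + 12}{60} = \frac{1}{60} \cdot 19 = \frac{19}{60}$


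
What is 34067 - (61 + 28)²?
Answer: 26146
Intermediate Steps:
34067 - (61 + 28)² = 34067 - 1*89² = 34067 - 1*7921 = 34067 - 7921 = 26146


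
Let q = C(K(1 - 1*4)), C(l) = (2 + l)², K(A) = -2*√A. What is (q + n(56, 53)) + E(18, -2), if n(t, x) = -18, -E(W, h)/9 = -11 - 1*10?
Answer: 163 - 8*I*√3 ≈ 163.0 - 13.856*I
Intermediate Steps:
q = (2 - 2*I*√3)² (q = (2 - 2*√(1 - 1*4))² = (2 - 2*√(1 - 4))² = (2 - 2*I*√3)² ≈ -8.0 - 13.856*I)
E(W, h) = 189 (E(W, h) = -9*(-11 - 1*10) = -9*(-11 - 10) = -9*(-21) = 189)
(q + n(56, 53)) + E(18, -2) = (4*(1 - I*√3)² - 18) + 189 = (-18 + 4*(1 - I*√3)²) + 189 = 171 + 4*(1 - I*√3)²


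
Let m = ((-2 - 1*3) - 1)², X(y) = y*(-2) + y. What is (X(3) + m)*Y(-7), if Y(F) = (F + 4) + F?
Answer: -330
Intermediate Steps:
X(y) = -y (X(y) = -2*y + y = -y)
Y(F) = 4 + 2*F (Y(F) = (4 + F) + F = 4 + 2*F)
m = 36 (m = ((-2 - 3) - 1)² = (-5 - 1)² = (-6)² = 36)
(X(3) + m)*Y(-7) = (-1*3 + 36)*(4 + 2*(-7)) = (-3 + 36)*(4 - 14) = 33*(-10) = -330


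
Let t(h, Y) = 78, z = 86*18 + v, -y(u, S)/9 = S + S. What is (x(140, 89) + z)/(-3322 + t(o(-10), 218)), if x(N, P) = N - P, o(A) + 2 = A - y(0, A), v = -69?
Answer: -765/1622 ≈ -0.47164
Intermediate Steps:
y(u, S) = -18*S (y(u, S) = -9*(S + S) = -18*S)
z = 1479 (z = 86*18 - 69 = 1548 - 69 = 1479)
o(A) = -2 + 19*A (o(A) = -2 + (A - (-18)*A) = -2 + (A + 18*A) = -2 + 19*A)
(x(140, 89) + z)/(-3322 + t(o(-10), 218)) = ((140 - 1*89) + 1479)/(-3322 + 78) = ((140 - 89) + 1479)/(-3244) = (51 + 1479)*(-1/3244) = 1530*(-1/3244) = -765/1622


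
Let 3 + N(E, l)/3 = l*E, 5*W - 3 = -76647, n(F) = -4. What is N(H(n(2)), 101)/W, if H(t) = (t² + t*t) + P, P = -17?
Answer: -630/2129 ≈ -0.29591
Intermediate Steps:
W = -76644/5 (W = ⅗ + (⅕)*(-76647) = ⅗ - 76647/5 = -76644/5 ≈ -15329.)
H(t) = -17 + 2*t² (H(t) = (t² + t*t) - 17 = (t² + t²) - 17 = 2*t² - 17 = -17 + 2*t²)
N(E, l) = -9 + 3*E*l (N(E, l) = -9 + 3*(l*E) = -9 + 3*(E*l) = -9 + 3*E*l)
N(H(n(2)), 101)/W = (-9 + 3*(-17 + 2*(-4)²)*101)/(-76644/5) = (-9 + 3*(-17 + 2*16)*101)*(-5/76644) = (-9 + 3*(-17 + 32)*101)*(-5/76644) = (-9 + 3*15*101)*(-5/76644) = (-9 + 4545)*(-5/76644) = 4536*(-5/76644) = -630/2129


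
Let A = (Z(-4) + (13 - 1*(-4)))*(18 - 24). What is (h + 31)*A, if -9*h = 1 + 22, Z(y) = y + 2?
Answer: -2560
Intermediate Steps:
Z(y) = 2 + y
A = -90 (A = ((2 - 4) + (13 - 1*(-4)))*(18 - 24) = (-2 + (13 + 4))*(-6) = (-2 + 17)*(-6) = 15*(-6) = -90)
h = -23/9 (h = -(1 + 22)/9 = -1/9*23 = -23/9 ≈ -2.5556)
(h + 31)*A = (-23/9 + 31)*(-90) = (256/9)*(-90) = -2560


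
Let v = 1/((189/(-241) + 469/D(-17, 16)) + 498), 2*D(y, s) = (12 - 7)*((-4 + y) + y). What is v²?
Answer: 524181025/127029264567076 ≈ 4.1265e-6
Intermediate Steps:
D(y, s) = -10 + 5*y (D(y, s) = ((12 - 7)*((-4 + y) + y))/2 = (5*(-4 + 2*y))/2 = (-20 + 10*y)/2 = -10 + 5*y)
v = 22895/11270726 (v = 1/((189/(-241) + 469/(-10 + 5*(-17))) + 498) = 1/((189*(-1/241) + 469/(-10 - 85)) + 498) = 1/((-189/241 + 469/(-95)) + 498) = 1/((-189/241 + 469*(-1/95)) + 498) = 1/((-189/241 - 469/95) + 498) = 1/(-130984/22895 + 498) = 1/(11270726/22895) = 22895/11270726 ≈ 0.0020314)
v² = (22895/11270726)² = 524181025/127029264567076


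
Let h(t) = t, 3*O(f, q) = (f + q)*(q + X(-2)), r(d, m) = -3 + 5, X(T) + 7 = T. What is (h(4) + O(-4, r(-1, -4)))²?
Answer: 676/9 ≈ 75.111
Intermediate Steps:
X(T) = -7 + T
r(d, m) = 2
O(f, q) = (-9 + q)*(f + q)/3 (O(f, q) = ((f + q)*(q + (-7 - 2)))/3 = ((f + q)*(q - 9))/3 = ((f + q)*(-9 + q))/3 = ((-9 + q)*(f + q))/3 = (-9 + q)*(f + q)/3)
(h(4) + O(-4, r(-1, -4)))² = (4 + (-3*(-4) - 3*2 + (⅓)*2² + (⅓)*(-4)*2))² = (4 + (12 - 6 + (⅓)*4 - 8/3))² = (4 + (12 - 6 + 4/3 - 8/3))² = (4 + 14/3)² = (26/3)² = 676/9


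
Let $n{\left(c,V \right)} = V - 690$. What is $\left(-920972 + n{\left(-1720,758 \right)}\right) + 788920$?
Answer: $-131984$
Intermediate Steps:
$n{\left(c,V \right)} = -690 + V$
$\left(-920972 + n{\left(-1720,758 \right)}\right) + 788920 = \left(-920972 + \left(-690 + 758\right)\right) + 788920 = \left(-920972 + 68\right) + 788920 = -920904 + 788920 = -131984$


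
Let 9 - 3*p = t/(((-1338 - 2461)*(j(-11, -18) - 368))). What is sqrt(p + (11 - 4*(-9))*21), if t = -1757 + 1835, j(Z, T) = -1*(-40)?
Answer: sqrt(96073027655893)/311518 ≈ 31.464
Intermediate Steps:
j(Z, T) = 40
t = 78
p = 1869095/623036 (p = 3 - 26/((-1338 - 2461)*(40 - 368)) = 3 - 26/((-3799*(-328))) = 3 - 26/1246072 = 3 - 1/3*39/623036 = 3 - 13/623036 = 1869095/623036 ≈ 3.0000)
sqrt(p + (11 - 4*(-9))*21) = sqrt(1869095/623036 + (11 - 4*(-9))*21) = sqrt(1869095/623036 + (11 + 36)*21) = sqrt(1869095/623036 + 47*21) = sqrt(1869095/623036 + 987) = sqrt(616805627/623036) = sqrt(96073027655893)/311518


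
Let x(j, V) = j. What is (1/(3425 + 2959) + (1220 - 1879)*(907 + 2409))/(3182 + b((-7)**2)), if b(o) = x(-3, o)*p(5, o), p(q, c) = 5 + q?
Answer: -13950597695/20122368 ≈ -693.29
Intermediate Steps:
b(o) = -30 (b(o) = -3*(5 + 5) = -3*10 = -30)
(1/(3425 + 2959) + (1220 - 1879)*(907 + 2409))/(3182 + b((-7)**2)) = (1/(3425 + 2959) + (1220 - 1879)*(907 + 2409))/(3182 - 30) = (1/6384 - 659*3316)/3152 = (1/6384 - 2185244)*(1/3152) = -13950597695/6384*1/3152 = -13950597695/20122368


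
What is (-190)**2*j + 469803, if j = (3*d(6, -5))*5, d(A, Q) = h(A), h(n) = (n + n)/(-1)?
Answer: -6028197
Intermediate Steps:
h(n) = -2*n (h(n) = (2*n)*(-1) = -2*n)
d(A, Q) = -2*A
j = -180 (j = (3*(-2*6))*5 = (3*(-12))*5 = -36*5 = -180)
(-190)**2*j + 469803 = (-190)**2*(-180) + 469803 = 36100*(-180) + 469803 = -6498000 + 469803 = -6028197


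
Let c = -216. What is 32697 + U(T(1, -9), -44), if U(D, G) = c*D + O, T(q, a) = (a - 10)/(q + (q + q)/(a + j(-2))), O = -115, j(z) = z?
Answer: 37598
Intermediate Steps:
T(q, a) = (-10 + a)/(q + 2*q/(-2 + a)) (T(q, a) = (a - 10)/(q + (q + q)/(a - 2)) = (-10 + a)/(q + (2*q)/(-2 + a)) = (-10 + a)/(q + 2*q/(-2 + a)))
U(D, G) = -115 - 216*D (U(D, G) = -216*D - 115 = -115 - 216*D)
32697 + U(T(1, -9), -44) = 32697 + (-115 - 216*(20 + (-9)² - 12*(-9))/((-9)*1)) = 32697 + (-115 - (-24)*(20 + 81 + 108)) = 32697 + (-115 - (-24)*209) = 32697 + (-115 - 216*(-209/9)) = 32697 + (-115 + 5016) = 32697 + 4901 = 37598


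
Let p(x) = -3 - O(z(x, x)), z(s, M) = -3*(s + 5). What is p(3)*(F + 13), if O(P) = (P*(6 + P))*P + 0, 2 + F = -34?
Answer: -238395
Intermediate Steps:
z(s, M) = -15 - 3*s (z(s, M) = -3*(5 + s) = -15 - 3*s)
F = -36 (F = -2 - 34 = -36)
O(P) = P²*(6 + P) (O(P) = P²*(6 + P) + 0 = P²*(6 + P))
p(x) = -3 - (-15 - 3*x)²*(-9 - 3*x) (p(x) = -3 - (-15 - 3*x)²*(6 + (-15 - 3*x)) = -3 - (-15 - 3*x)²*(-9 - 3*x))
p(3)*(F + 13) = (-3 + 27*(5 + 3)²*(3 + 3))*(-36 + 13) = (-3 + 27*8²*6)*(-23) = (-3 + 27*64*6)*(-23) = (-3 + 10368)*(-23) = 10365*(-23) = -238395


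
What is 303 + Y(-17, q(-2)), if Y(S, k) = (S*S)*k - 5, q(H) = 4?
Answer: 1454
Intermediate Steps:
Y(S, k) = -5 + k*S² (Y(S, k) = S²*k - 5 = k*S² - 5 = -5 + k*S²)
303 + Y(-17, q(-2)) = 303 + (-5 + 4*(-17)²) = 303 + (-5 + 4*289) = 303 + (-5 + 1156) = 303 + 1151 = 1454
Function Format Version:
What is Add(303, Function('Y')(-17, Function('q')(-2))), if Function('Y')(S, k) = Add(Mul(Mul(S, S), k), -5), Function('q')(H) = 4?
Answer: 1454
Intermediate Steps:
Function('Y')(S, k) = Add(-5, Mul(k, Pow(S, 2))) (Function('Y')(S, k) = Add(Mul(Pow(S, 2), k), -5) = Add(Mul(k, Pow(S, 2)), -5) = Add(-5, Mul(k, Pow(S, 2))))
Add(303, Function('Y')(-17, Function('q')(-2))) = Add(303, Add(-5, Mul(4, Pow(-17, 2)))) = Add(303, Add(-5, Mul(4, 289))) = Add(303, Add(-5, 1156)) = Add(303, 1151) = 1454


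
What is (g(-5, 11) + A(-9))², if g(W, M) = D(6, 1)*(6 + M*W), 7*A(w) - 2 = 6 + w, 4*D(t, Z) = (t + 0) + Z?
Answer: 5784025/784 ≈ 7377.6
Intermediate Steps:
D(t, Z) = Z/4 + t/4 (D(t, Z) = ((t + 0) + Z)/4 = (t + Z)/4 = (Z + t)/4 = Z/4 + t/4)
A(w) = 8/7 + w/7 (A(w) = 2/7 + (6 + w)/7 = 2/7 + (6/7 + w/7) = 8/7 + w/7)
g(W, M) = 21/2 + 7*M*W/4 (g(W, M) = ((¼)*1 + (¼)*6)*(6 + M*W) = (¼ + 3/2)*(6 + M*W) = 7*(6 + M*W)/4 = 21/2 + 7*M*W/4)
(g(-5, 11) + A(-9))² = ((21/2 + (7/4)*11*(-5)) + (8/7 + (⅐)*(-9)))² = ((21/2 - 385/4) + (8/7 - 9/7))² = (-343/4 - ⅐)² = (-2405/28)² = 5784025/784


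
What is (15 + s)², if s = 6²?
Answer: 2601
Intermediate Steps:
s = 36
(15 + s)² = (15 + 36)² = 51² = 2601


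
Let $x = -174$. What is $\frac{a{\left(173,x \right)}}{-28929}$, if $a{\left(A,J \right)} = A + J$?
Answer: $\frac{1}{28929} \approx 3.4567 \cdot 10^{-5}$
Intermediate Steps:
$\frac{a{\left(173,x \right)}}{-28929} = \frac{173 - 174}{-28929} = \left(-1\right) \left(- \frac{1}{28929}\right) = \frac{1}{28929}$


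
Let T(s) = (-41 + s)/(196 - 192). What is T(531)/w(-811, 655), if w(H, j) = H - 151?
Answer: -245/1924 ≈ -0.12734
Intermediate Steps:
w(H, j) = -151 + H
T(s) = -41/4 + s/4 (T(s) = (-41 + s)/4 = (-41 + s)*(¼) = -41/4 + s/4)
T(531)/w(-811, 655) = (-41/4 + (¼)*531)/(-151 - 811) = (-41/4 + 531/4)/(-962) = (245/2)*(-1/962) = -245/1924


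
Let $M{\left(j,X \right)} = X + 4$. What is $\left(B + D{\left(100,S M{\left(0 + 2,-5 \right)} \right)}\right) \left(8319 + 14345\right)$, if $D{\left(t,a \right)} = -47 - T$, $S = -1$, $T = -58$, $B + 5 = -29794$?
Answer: $-675115232$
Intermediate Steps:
$B = -29799$ ($B = -5 - 29794 = -29799$)
$M{\left(j,X \right)} = 4 + X$
$D{\left(t,a \right)} = 11$ ($D{\left(t,a \right)} = -47 - -58 = -47 + 58 = 11$)
$\left(B + D{\left(100,S M{\left(0 + 2,-5 \right)} \right)}\right) \left(8319 + 14345\right) = \left(-29799 + 11\right) \left(8319 + 14345\right) = \left(-29788\right) 22664 = -675115232$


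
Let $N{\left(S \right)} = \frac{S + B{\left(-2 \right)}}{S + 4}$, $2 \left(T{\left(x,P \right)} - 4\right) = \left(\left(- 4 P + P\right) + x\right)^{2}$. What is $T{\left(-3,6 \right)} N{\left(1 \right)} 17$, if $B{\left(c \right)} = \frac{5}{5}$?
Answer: $\frac{7633}{5} \approx 1526.6$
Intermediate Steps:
$B{\left(c \right)} = 1$ ($B{\left(c \right)} = 5 \cdot \frac{1}{5} = 1$)
$T{\left(x,P \right)} = 4 + \frac{\left(x - 3 P\right)^{2}}{2}$ ($T{\left(x,P \right)} = 4 + \frac{\left(\left(- 4 P + P\right) + x\right)^{2}}{2} = 4 + \frac{\left(- 3 P + x\right)^{2}}{2} = 4 + \frac{\left(x - 3 P\right)^{2}}{2}$)
$N{\left(S \right)} = \frac{1 + S}{4 + S}$ ($N{\left(S \right)} = \frac{S + 1}{S + 4} = \frac{1 + S}{4 + S}$)
$T{\left(-3,6 \right)} N{\left(1 \right)} 17 = \left(4 + \frac{\left(\left(-1\right) \left(-3\right) + 3 \cdot 6\right)^{2}}{2}\right) \frac{1 + 1}{4 + 1} \cdot 17 = \left(4 + \frac{\left(3 + 18\right)^{2}}{2}\right) \frac{1}{5} \cdot 2 \cdot 17 = \left(4 + \frac{21^{2}}{2}\right) \frac{1}{5} \cdot 2 \cdot 17 = \left(4 + \frac{1}{2} \cdot 441\right) \frac{2}{5} \cdot 17 = \left(4 + \frac{441}{2}\right) \frac{2}{5} \cdot 17 = \frac{449}{2} \cdot \frac{2}{5} \cdot 17 = \frac{449}{5} \cdot 17 = \frac{7633}{5}$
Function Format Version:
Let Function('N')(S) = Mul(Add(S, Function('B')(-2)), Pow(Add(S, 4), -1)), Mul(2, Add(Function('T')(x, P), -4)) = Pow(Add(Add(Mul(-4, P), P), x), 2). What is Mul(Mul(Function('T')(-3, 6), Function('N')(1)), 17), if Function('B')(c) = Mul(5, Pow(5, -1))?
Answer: Rational(7633, 5) ≈ 1526.6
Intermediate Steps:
Function('B')(c) = 1 (Function('B')(c) = Mul(5, Rational(1, 5)) = 1)
Function('T')(x, P) = Add(4, Mul(Rational(1, 2), Pow(Add(x, Mul(-3, P)), 2))) (Function('T')(x, P) = Add(4, Mul(Rational(1, 2), Pow(Add(Add(Mul(-4, P), P), x), 2))) = Add(4, Mul(Rational(1, 2), Pow(Add(Mul(-3, P), x), 2))) = Add(4, Mul(Rational(1, 2), Pow(Add(x, Mul(-3, P)), 2))))
Function('N')(S) = Mul(Pow(Add(4, S), -1), Add(1, S)) (Function('N')(S) = Mul(Add(S, 1), Pow(Add(S, 4), -1)) = Mul(Add(1, S), Pow(Add(4, S), -1)) = Mul(Pow(Add(4, S), -1), Add(1, S)))
Mul(Mul(Function('T')(-3, 6), Function('N')(1)), 17) = Mul(Mul(Add(4, Mul(Rational(1, 2), Pow(Add(Mul(-1, -3), Mul(3, 6)), 2))), Mul(Pow(Add(4, 1), -1), Add(1, 1))), 17) = Mul(Mul(Add(4, Mul(Rational(1, 2), Pow(Add(3, 18), 2))), Mul(Pow(5, -1), 2)), 17) = Mul(Mul(Add(4, Mul(Rational(1, 2), Pow(21, 2))), Mul(Rational(1, 5), 2)), 17) = Mul(Mul(Add(4, Mul(Rational(1, 2), 441)), Rational(2, 5)), 17) = Mul(Mul(Add(4, Rational(441, 2)), Rational(2, 5)), 17) = Mul(Mul(Rational(449, 2), Rational(2, 5)), 17) = Mul(Rational(449, 5), 17) = Rational(7633, 5)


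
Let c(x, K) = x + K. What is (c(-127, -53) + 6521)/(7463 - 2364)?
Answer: 6341/5099 ≈ 1.2436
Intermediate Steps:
c(x, K) = K + x
(c(-127, -53) + 6521)/(7463 - 2364) = ((-53 - 127) + 6521)/(7463 - 2364) = (-180 + 6521)/5099 = 6341*(1/5099) = 6341/5099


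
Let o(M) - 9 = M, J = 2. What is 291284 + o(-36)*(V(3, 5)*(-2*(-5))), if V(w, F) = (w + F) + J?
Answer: 288584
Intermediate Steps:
o(M) = 9 + M
V(w, F) = 2 + F + w (V(w, F) = (w + F) + 2 = (F + w) + 2 = 2 + F + w)
291284 + o(-36)*(V(3, 5)*(-2*(-5))) = 291284 + (9 - 36)*((2 + 5 + 3)*(-2*(-5))) = 291284 - 270*10 = 291284 - 27*100 = 291284 - 2700 = 288584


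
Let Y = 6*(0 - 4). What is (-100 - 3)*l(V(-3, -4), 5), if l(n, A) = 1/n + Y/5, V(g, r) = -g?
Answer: 6901/15 ≈ 460.07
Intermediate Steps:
Y = -24 (Y = 6*(-4) = -24)
l(n, A) = -24/5 + 1/n (l(n, A) = 1/n - 24/5 = -24/5 + 1/n)
(-100 - 3)*l(V(-3, -4), 5) = (-100 - 3)*(-24/5 + 1/(-1*(-3))) = -103*(-24/5 + 1/3) = -103*(-67/15) = 6901/15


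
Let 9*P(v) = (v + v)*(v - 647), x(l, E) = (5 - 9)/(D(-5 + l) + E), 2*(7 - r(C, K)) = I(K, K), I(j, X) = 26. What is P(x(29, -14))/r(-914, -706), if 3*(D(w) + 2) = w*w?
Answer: -28469/52272 ≈ -0.54463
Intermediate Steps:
r(C, K) = -6 (r(C, K) = 7 - ½*26 = 7 - 13 = -6)
D(w) = -2 + w²/3 (D(w) = -2 + (w*w)/3 = -2 + w²/3)
x(l, E) = -4/(-2 + E + (-5 + l)²/3) (x(l, E) = (5 - 9)/((-2 + (-5 + l)²/3) + E) = -4/(-2 + E + (-5 + l)²/3))
P(v) = 2*v*(-647 + v)/9 (P(v) = ((v + v)*(v - 647))/9 = ((2*v)*(-647 + v))/9 = (2*v*(-647 + v))/9 = 2*v*(-647 + v)/9)
P(x(29, -14))/r(-914, -706) = (2*(-12/(-6 + (-5 + 29)² + 3*(-14)))*(-647 - 12/(-6 + (-5 + 29)² + 3*(-14)))/9)/(-6) = (2*(-12/(-6 + 24² - 42))*(-647 - 12/(-6 + 24² - 42))/9)*(-⅙) = (2*(-12/(-6 + 576 - 42))*(-647 - 12/(-6 + 576 - 42))/9)*(-⅙) = (2*(-12/528)*(-647 - 12/528)/9)*(-⅙) = (2*(-12*1/528)*(-647 - 12*1/528)/9)*(-⅙) = ((2/9)*(-1/44)*(-647 - 1/44))*(-⅙) = ((2/9)*(-1/44)*(-28469/44))*(-⅙) = (28469/8712)*(-⅙) = -28469/52272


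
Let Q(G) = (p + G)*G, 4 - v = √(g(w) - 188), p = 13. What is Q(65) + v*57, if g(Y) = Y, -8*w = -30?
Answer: 5298 - 57*I*√737/2 ≈ 5298.0 - 773.71*I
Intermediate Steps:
w = 15/4 (w = -⅛*(-30) = 15/4 ≈ 3.7500)
v = 4 - I*√737/2 (v = 4 - √(15/4 - 188) = 4 - √(-737/4) = 4 - I*√737/2 ≈ 4.0 - 13.574*I)
Q(G) = G*(13 + G) (Q(G) = (13 + G)*G = G*(13 + G))
Q(65) + v*57 = 65*(13 + 65) + (4 - I*√737/2)*57 = 65*78 + (228 - 57*I*√737/2) = 5070 + (228 - 57*I*√737/2) = 5298 - 57*I*√737/2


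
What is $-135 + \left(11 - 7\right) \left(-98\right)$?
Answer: $-527$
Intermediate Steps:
$-135 + \left(11 - 7\right) \left(-98\right) = -135 + 4 \left(-98\right) = -135 - 392 = -527$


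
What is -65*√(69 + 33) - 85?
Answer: -85 - 65*√102 ≈ -741.47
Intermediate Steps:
-65*√(69 + 33) - 85 = -65*√102 - 85 = -85 - 65*√102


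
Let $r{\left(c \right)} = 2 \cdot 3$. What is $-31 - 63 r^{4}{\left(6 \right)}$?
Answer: $-81679$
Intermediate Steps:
$r{\left(c \right)} = 6$
$-31 - 63 r^{4}{\left(6 \right)} = -31 - 63 \cdot 6^{4} = -31 - 81648 = -81679$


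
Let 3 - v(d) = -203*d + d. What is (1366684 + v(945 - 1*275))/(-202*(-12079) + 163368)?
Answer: 1502027/2603326 ≈ 0.57696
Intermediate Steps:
v(d) = 3 + 202*d (v(d) = 3 - (-203*d + d) = 3 - (-202)*d = 3 + 202*d)
(1366684 + v(945 - 1*275))/(-202*(-12079) + 163368) = (1366684 + (3 + 202*(945 - 1*275)))/(-202*(-12079) + 163368) = (1366684 + (3 + 202*(945 - 275)))/(2439958 + 163368) = (1366684 + (3 + 202*670))/2603326 = (1366684 + (3 + 135340))*(1/2603326) = (1366684 + 135343)*(1/2603326) = 1502027*(1/2603326) = 1502027/2603326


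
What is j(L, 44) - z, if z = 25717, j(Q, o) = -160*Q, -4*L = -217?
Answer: -34397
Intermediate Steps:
L = 217/4 (L = -1/4*(-217) = 217/4 ≈ 54.250)
j(L, 44) - z = -160*217/4 - 1*25717 = -8680 - 25717 = -34397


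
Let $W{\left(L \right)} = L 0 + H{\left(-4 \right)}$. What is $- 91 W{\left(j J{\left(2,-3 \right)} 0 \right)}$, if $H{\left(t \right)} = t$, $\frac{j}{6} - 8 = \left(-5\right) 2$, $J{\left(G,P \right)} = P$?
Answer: $364$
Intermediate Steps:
$j = -12$ ($j = 48 + 6 \left(\left(-5\right) 2\right) = 48 + 6 \left(-10\right) = 48 - 60 = -12$)
$W{\left(L \right)} = -4$ ($W{\left(L \right)} = L 0 - 4 = 0 - 4 = -4$)
$- 91 W{\left(j J{\left(2,-3 \right)} 0 \right)} = \left(-91\right) \left(-4\right) = 364$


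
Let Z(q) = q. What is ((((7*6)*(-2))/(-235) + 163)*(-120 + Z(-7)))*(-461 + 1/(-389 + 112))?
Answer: 622579212294/65095 ≈ 9.5642e+6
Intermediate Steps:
((((7*6)*(-2))/(-235) + 163)*(-120 + Z(-7)))*(-461 + 1/(-389 + 112)) = ((((7*6)*(-2))/(-235) + 163)*(-120 - 7))*(-461 + 1/(-389 + 112)) = (((42*(-2))*(-1/235) + 163)*(-127))*(-461 + 1/(-277)) = ((-84*(-1/235) + 163)*(-127))*(-461 - 1/277) = ((84/235 + 163)*(-127))*(-127698/277) = ((38389/235)*(-127))*(-127698/277) = -4875403/235*(-127698/277) = 622579212294/65095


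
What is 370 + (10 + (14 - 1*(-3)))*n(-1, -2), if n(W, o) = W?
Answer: 343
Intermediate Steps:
370 + (10 + (14 - 1*(-3)))*n(-1, -2) = 370 + (10 + (14 - 1*(-3)))*(-1) = 370 + (10 + (14 + 3))*(-1) = 370 + (10 + 17)*(-1) = 370 + 27*(-1) = 370 - 27 = 343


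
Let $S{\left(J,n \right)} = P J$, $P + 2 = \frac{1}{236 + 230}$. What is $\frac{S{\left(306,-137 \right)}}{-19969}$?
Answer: $\frac{7497}{244883} \approx 0.030615$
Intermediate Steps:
$P = - \frac{931}{466}$ ($P = -2 + \frac{1}{236 + 230} = -2 + \frac{1}{466} = - \frac{931}{466} \approx -1.9979$)
$S{\left(J,n \right)} = - \frac{931 J}{466}$
$\frac{S{\left(306,-137 \right)}}{-19969} = \frac{\left(- \frac{931}{466}\right) 306}{-19969} = \left(- \frac{142443}{233}\right) \left(- \frac{1}{19969}\right) = \frac{7497}{244883}$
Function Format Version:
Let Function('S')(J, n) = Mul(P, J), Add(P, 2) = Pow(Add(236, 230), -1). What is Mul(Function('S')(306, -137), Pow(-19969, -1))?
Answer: Rational(7497, 244883) ≈ 0.030615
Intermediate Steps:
P = Rational(-931, 466) (P = Add(-2, Pow(Add(236, 230), -1)) = Add(-2, Pow(466, -1)) = Add(-2, Rational(1, 466)) = Rational(-931, 466) ≈ -1.9979)
Function('S')(J, n) = Mul(Rational(-931, 466), J)
Mul(Function('S')(306, -137), Pow(-19969, -1)) = Mul(Mul(Rational(-931, 466), 306), Pow(-19969, -1)) = Mul(Rational(-142443, 233), Rational(-1, 19969)) = Rational(7497, 244883)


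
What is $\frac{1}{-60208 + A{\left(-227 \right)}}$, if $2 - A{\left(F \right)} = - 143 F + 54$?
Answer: $- \frac{1}{92721} \approx -1.0785 \cdot 10^{-5}$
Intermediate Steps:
$A{\left(F \right)} = -52 + 143 F$ ($A{\left(F \right)} = 2 - \left(- 143 F + 54\right) = 2 - \left(54 - 143 F\right) = 2 + \left(-54 + 143 F\right) = -52 + 143 F$)
$\frac{1}{-60208 + A{\left(-227 \right)}} = \frac{1}{-60208 + \left(-52 + 143 \left(-227\right)\right)} = \frac{1}{-60208 - 32513} = \frac{1}{-92721} = - \frac{1}{92721}$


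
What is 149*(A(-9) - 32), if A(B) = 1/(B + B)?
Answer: -85973/18 ≈ -4776.3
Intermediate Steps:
A(B) = 1/(2*B)
149*(A(-9) - 32) = 149*((½)/(-9) - 32) = 149*((½)*(-⅑) - 32) = 149*(-1/18 - 32) = 149*(-577/18) = -85973/18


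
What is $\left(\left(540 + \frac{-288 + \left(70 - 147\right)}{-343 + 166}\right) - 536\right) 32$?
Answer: $\frac{34336}{177} \approx 193.99$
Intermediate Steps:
$\left(\left(540 + \frac{-288 + \left(70 - 147\right)}{-343 + 166}\right) - 536\right) 32 = \left(\left(540 + \frac{-288 + \left(70 - 147\right)}{-177}\right) - 536\right) 32 = \left(\left(540 + \left(-288 - 77\right) \left(- \frac{1}{177}\right)\right) - 536\right) 32 = \left(\left(540 - - \frac{365}{177}\right) - 536\right) 32 = \left(\left(540 + \frac{365}{177}\right) - 536\right) 32 = \left(\frac{95945}{177} - 536\right) 32 = \frac{1073}{177} \cdot 32 = \frac{34336}{177}$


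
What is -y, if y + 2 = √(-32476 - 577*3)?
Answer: 2 - I*√34207 ≈ 2.0 - 184.95*I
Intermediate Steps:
y = -2 + I*√34207 (y = -2 + √(-32476 - 577*3) = -2 + √(-32476 - 1731) = -2 + √(-34207) = -2 + I*√34207 ≈ -2.0 + 184.95*I)
-y = -(-2 + I*√34207) = 2 - I*√34207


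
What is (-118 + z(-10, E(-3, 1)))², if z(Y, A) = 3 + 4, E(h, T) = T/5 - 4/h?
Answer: 12321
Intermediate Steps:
E(h, T) = -4/h + T/5 (E(h, T) = T*(⅕) - 4/h = T/5 - 4/h = -4/h + T/5)
z(Y, A) = 7
(-118 + z(-10, E(-3, 1)))² = (-118 + 7)² = (-111)² = 12321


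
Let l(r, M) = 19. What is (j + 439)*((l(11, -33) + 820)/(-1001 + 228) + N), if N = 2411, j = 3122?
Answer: 6633658704/773 ≈ 8.5817e+6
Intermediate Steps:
(j + 439)*((l(11, -33) + 820)/(-1001 + 228) + N) = (3122 + 439)*((19 + 820)/(-1001 + 228) + 2411) = 3561*(839/(-773) + 2411) = 3561*(839*(-1/773) + 2411) = 3561*(-839/773 + 2411) = 3561*(1862864/773) = 6633658704/773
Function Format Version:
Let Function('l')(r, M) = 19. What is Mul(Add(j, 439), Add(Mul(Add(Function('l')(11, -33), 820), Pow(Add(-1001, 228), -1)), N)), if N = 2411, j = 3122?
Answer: Rational(6633658704, 773) ≈ 8.5817e+6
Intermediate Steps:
Mul(Add(j, 439), Add(Mul(Add(Function('l')(11, -33), 820), Pow(Add(-1001, 228), -1)), N)) = Mul(Add(3122, 439), Add(Mul(Add(19, 820), Pow(Add(-1001, 228), -1)), 2411)) = Mul(3561, Add(Mul(839, Pow(-773, -1)), 2411)) = Mul(3561, Add(Mul(839, Rational(-1, 773)), 2411)) = Mul(3561, Add(Rational(-839, 773), 2411)) = Mul(3561, Rational(1862864, 773)) = Rational(6633658704, 773)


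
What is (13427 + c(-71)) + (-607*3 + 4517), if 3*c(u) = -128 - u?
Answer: 16104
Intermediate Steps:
c(u) = -128/3 - u/3 (c(u) = (-128 - u)/3 = -128/3 - u/3)
(13427 + c(-71)) + (-607*3 + 4517) = (13427 + (-128/3 - 1/3*(-71))) + (-607*3 + 4517) = (13427 + (-128/3 + 71/3)) + (-1821 + 4517) = (13427 - 19) + 2696 = 13408 + 2696 = 16104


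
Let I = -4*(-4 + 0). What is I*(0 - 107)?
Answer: -1712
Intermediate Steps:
I = 16 (I = -4*(-4) = 16)
I*(0 - 107) = 16*(0 - 107) = 16*(-107) = -1712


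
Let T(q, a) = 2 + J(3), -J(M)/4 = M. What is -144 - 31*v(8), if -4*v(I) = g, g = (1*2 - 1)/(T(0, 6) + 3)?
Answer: -4063/28 ≈ -145.11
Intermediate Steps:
J(M) = -4*M
T(q, a) = -10 (T(q, a) = 2 - 4*3 = 2 - 12 = -10)
g = -⅐ (g = (1*2 - 1)/(-10 + 3) = (2 - 1)/(-7) = 1*(-⅐) = -⅐ ≈ -0.14286)
v(I) = 1/28 (v(I) = -¼*(-⅐) = 1/28)
-144 - 31*v(8) = -144 - 31*1/28 = -144 - 31/28 = -4063/28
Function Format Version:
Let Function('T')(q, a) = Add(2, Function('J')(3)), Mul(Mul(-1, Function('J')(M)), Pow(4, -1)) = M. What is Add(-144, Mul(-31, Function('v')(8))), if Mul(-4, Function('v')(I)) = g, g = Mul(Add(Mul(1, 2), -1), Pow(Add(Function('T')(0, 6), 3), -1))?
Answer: Rational(-4063, 28) ≈ -145.11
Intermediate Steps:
Function('J')(M) = Mul(-4, M)
Function('T')(q, a) = -10 (Function('T')(q, a) = Add(2, Mul(-4, 3)) = Add(2, -12) = -10)
g = Rational(-1, 7) (g = Mul(Add(Mul(1, 2), -1), Pow(Add(-10, 3), -1)) = Mul(Add(2, -1), Pow(-7, -1)) = Mul(1, Rational(-1, 7)) = Rational(-1, 7) ≈ -0.14286)
Function('v')(I) = Rational(1, 28) (Function('v')(I) = Mul(Rational(-1, 4), Rational(-1, 7)) = Rational(1, 28))
Add(-144, Mul(-31, Function('v')(8))) = Add(-144, Mul(-31, Rational(1, 28))) = Add(-144, Rational(-31, 28)) = Rational(-4063, 28)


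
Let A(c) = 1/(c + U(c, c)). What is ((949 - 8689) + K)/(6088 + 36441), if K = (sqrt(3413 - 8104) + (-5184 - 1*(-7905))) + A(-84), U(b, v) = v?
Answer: -843193/7144872 + I*sqrt(4691)/42529 ≈ -0.11801 + 0.0016105*I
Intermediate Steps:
A(c) = 1/(2*c) (A(c) = 1/(c + c) = 1/(2*c))
K = 457127/168 + I*sqrt(4691) (K = (sqrt(3413 - 8104) + (-5184 - 1*(-7905))) + (1/2)/(-84) = (sqrt(-4691) + (-5184 + 7905)) + (1/2)*(-1/84) = (I*sqrt(4691) + 2721) - 1/168 = (2721 + I*sqrt(4691)) - 1/168 = 457127/168 + I*sqrt(4691) ≈ 2721.0 + 68.491*I)
((949 - 8689) + K)/(6088 + 36441) = ((949 - 8689) + (457127/168 + I*sqrt(4691)))/(6088 + 36441) = (-7740 + (457127/168 + I*sqrt(4691)))/42529 = (-843193/168 + I*sqrt(4691))*(1/42529) = -843193/7144872 + I*sqrt(4691)/42529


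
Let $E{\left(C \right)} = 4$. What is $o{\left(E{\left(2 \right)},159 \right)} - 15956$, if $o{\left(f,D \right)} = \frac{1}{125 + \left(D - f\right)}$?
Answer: $- \frac{4467679}{280} \approx -15956.0$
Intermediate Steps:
$o{\left(f,D \right)} = \frac{1}{125 + D - f}$
$o{\left(E{\left(2 \right)},159 \right)} - 15956 = \frac{1}{125 + 159 - 4} - 15956 = \frac{1}{280} - 15956 = - \frac{4467679}{280}$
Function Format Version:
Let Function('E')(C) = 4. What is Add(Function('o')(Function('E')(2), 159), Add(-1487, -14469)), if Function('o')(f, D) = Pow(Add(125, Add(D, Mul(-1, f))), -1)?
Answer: Rational(-4467679, 280) ≈ -15956.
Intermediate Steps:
Function('o')(f, D) = Pow(Add(125, D, Mul(-1, f)), -1)
Add(Function('o')(Function('E')(2), 159), Add(-1487, -14469)) = Add(Pow(Add(125, 159, Mul(-1, 4)), -1), Add(-1487, -14469)) = Add(Pow(Add(125, 159, -4), -1), -15956) = Add(Pow(280, -1), -15956) = Add(Rational(1, 280), -15956) = Rational(-4467679, 280)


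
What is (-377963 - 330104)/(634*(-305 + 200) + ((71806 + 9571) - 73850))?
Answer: 708067/59043 ≈ 11.992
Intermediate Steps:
(-377963 - 330104)/(634*(-305 + 200) + ((71806 + 9571) - 73850)) = -708067/(634*(-105) + (81377 - 73850)) = -708067/(-66570 + 7527) = -708067/(-59043) = -708067*(-1/59043) = 708067/59043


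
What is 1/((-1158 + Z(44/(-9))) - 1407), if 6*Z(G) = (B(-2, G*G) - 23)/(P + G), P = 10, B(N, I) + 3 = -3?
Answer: -92/236067 ≈ -0.00038972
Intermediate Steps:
B(N, I) = -6 (B(N, I) = -3 - 3 = -6)
Z(G) = -29/(6*(10 + G)) (Z(G) = ((-6 - 23)/(10 + G))/6 = (-29/(10 + G))/6 = -29/(6*(10 + G)))
1/((-1158 + Z(44/(-9))) - 1407) = 1/((-1158 - 29/(60 + 6*(44/(-9)))) - 1407) = 1/((-1158 - 29/(60 + 6*(44*(-⅑)))) - 1407) = 1/((-1158 - 29/(60 + 6*(-44/9))) - 1407) = 1/((-1158 - 29/(60 - 88/3)) - 1407) = 1/((-1158 - 29/92/3) - 1407) = 1/((-1158 - 29*3/92) - 1407) = 1/((-1158 - 87/92) - 1407) = 1/(-106623/92 - 1407) = 1/(-236067/92) = -92/236067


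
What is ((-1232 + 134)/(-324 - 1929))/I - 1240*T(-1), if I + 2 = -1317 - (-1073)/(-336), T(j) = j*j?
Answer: -413710011656/333637007 ≈ -1240.0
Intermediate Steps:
T(j) = j²
I = -444257/336 (I = -2 + (-1317 - (-1073)/(-336)) = -2 + (-1317 - (-1073)*(-1)/336) = -2 + (-1317 - 1*1073/336) = -2 + (-1317 - 1073/336) = -2 - 443585/336 = -444257/336 ≈ -1322.2)
((-1232 + 134)/(-324 - 1929))/I - 1240*T(-1) = ((-1232 + 134)/(-324 - 1929))/(-444257/336) - 1240*(-1)² = -1098/(-2253)*(-336/444257) - 1240/(1/1) = -1098*(-1/2253)*(-336/444257) - 1240/1 = (366/751)*(-336/444257) - 1240*1 = -122976/333637007 - 1240 = -413710011656/333637007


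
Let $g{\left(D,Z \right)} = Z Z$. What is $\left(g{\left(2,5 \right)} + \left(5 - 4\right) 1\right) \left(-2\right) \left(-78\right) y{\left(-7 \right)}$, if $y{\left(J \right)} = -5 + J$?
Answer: $-48672$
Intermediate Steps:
$g{\left(D,Z \right)} = Z^{2}$
$\left(g{\left(2,5 \right)} + \left(5 - 4\right) 1\right) \left(-2\right) \left(-78\right) y{\left(-7 \right)} = \left(5^{2} + \left(5 - 4\right) 1\right) \left(-2\right) \left(-78\right) \left(-5 - 7\right) = \left(25 + 1 \cdot 1\right) \left(-2\right) \left(-78\right) \left(-12\right) = \left(25 + 1\right) \left(-2\right) \left(-78\right) \left(-12\right) = 26 \left(-2\right) \left(-78\right) \left(-12\right) = \left(-52\right) \left(-78\right) \left(-12\right) = 4056 \left(-12\right) = -48672$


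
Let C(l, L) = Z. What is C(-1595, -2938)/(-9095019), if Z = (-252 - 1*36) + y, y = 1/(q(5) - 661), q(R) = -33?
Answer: 199873/6311943186 ≈ 3.1666e-5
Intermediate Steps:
y = -1/694 (y = 1/(-33 - 661) = 1/(-694) = -1/694 ≈ -0.0014409)
Z = -199873/694 (Z = (-252 - 1*36) - 1/694 = (-252 - 36) - 1/694 = -288 - 1/694 = -199873/694 ≈ -288.00)
C(l, L) = -199873/694
C(-1595, -2938)/(-9095019) = -199873/694/(-9095019) = -199873/694*(-1/9095019) = 199873/6311943186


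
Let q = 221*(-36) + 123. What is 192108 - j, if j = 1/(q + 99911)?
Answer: 17688920423/92078 ≈ 1.9211e+5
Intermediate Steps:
q = -7833 (q = -7956 + 123 = -7833)
j = 1/92078 (j = 1/(-7833 + 99911) = 1/92078 ≈ 1.0860e-5)
192108 - j = 192108 - 1*1/92078 = 192108 - 1/92078 = 17688920423/92078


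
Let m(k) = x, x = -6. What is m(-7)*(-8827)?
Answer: 52962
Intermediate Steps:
m(k) = -6
m(-7)*(-8827) = -6*(-8827) = 52962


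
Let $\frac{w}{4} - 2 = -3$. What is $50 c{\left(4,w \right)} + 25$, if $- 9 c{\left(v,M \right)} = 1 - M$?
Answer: $- \frac{25}{9} \approx -2.7778$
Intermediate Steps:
$w = -4$ ($w = 8 + 4 \left(-3\right) = 8 - 12 = -4$)
$c{\left(v,M \right)} = - \frac{1}{9} + \frac{M}{9}$ ($c{\left(v,M \right)} = - \frac{1 - M}{9} = - \frac{1}{9} + \frac{M}{9}$)
$50 c{\left(4,w \right)} + 25 = 50 \left(- \frac{1}{9} + \frac{1}{9} \left(-4\right)\right) + 25 = 50 \left(- \frac{1}{9} - \frac{4}{9}\right) + 25 = 50 \left(- \frac{5}{9}\right) + 25 = - \frac{250}{9} + 25 = - \frac{25}{9}$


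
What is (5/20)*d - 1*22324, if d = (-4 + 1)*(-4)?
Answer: -22321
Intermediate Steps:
d = 12 (d = -3*(-4) = 12)
(5/20)*d - 1*22324 = (5/20)*12 - 1*22324 = ((1/20)*5)*12 - 22324 = (1/4)*12 - 22324 = 3 - 22324 = -22321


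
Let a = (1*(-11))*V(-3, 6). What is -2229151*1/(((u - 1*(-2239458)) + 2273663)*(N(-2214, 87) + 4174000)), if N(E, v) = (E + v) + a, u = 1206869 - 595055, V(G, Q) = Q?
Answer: -2229151/21380239707545 ≈ -1.0426e-7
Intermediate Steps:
u = 611814
a = -66 (a = (1*(-11))*6 = -11*6 = -66)
N(E, v) = -66 + E + v (N(E, v) = (E + v) - 66 = -66 + E + v)
-2229151*1/(((u - 1*(-2239458)) + 2273663)*(N(-2214, 87) + 4174000)) = -2229151*1/(((611814 - 1*(-2239458)) + 2273663)*((-66 - 2214 + 87) + 4174000)) = -2229151*1/((-2193 + 4174000)*((611814 + 2239458) + 2273663)) = -2229151*1/(4171807*(2851272 + 2273663)) = -2229151/(4171807*5124935) = -2229151/21380239707545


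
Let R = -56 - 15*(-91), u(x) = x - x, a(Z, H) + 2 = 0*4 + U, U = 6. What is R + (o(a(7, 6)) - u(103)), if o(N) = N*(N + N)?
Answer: 1341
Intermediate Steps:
a(Z, H) = 4 (a(Z, H) = -2 + (0*4 + 6) = -2 + (0 + 6) = -2 + 6 = 4)
o(N) = 2*N² (o(N) = N*(2*N) = 2*N²)
u(x) = 0
R = 1309 (R = -56 + 1365 = 1309)
R + (o(a(7, 6)) - u(103)) = 1309 + (2*4² - 1*0) = 1309 + (2*16 + 0) = 1309 + (32 + 0) = 1309 + 32 = 1341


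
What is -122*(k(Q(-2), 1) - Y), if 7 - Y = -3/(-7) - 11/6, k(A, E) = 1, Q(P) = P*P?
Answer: 18971/21 ≈ 903.38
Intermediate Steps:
Q(P) = P²
Y = 353/42 (Y = 7 - (-3/(-7) - 11/6) = 7 - (-3*(-⅐) - 11*⅙) = 7 - (3/7 - 11/6) = 7 - 1*(-59/42) = 7 + 59/42 = 353/42 ≈ 8.4048)
-122*(k(Q(-2), 1) - Y) = -122*(1 - 1*353/42) = -122*(1 - 353/42) = -122*(-311/42) = 18971/21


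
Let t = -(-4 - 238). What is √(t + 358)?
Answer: 10*√6 ≈ 24.495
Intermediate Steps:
t = 242 (t = -1*(-242) = 242)
√(t + 358) = √(242 + 358) = √600 = 10*√6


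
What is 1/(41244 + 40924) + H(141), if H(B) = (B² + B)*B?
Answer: 231968645137/82168 ≈ 2.8231e+6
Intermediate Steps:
H(B) = B*(B + B²) (H(B) = (B + B²)*B = B*(B + B²))
1/(41244 + 40924) + H(141) = 1/(41244 + 40924) + 141²*(1 + 141) = 1/82168 + 19881*142 = 1/82168 + 2823102 = 231968645137/82168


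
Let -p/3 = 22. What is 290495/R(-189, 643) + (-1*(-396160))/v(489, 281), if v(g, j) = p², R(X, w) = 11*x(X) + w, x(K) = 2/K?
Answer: 14364765319/26463789 ≈ 542.81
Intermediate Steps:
p = -66 (p = -3*22 = -66)
R(X, w) = w + 22/X (R(X, w) = 11*(2/X) + w = 22/X + w = w + 22/X)
v(g, j) = 4356 (v(g, j) = (-66)² = 4356)
290495/R(-189, 643) + (-1*(-396160))/v(489, 281) = 290495/(643 + 22/(-189)) - 1*(-396160)/4356 = 290495/(643 + 22*(-1/189)) + 396160*(1/4356) = 290495/(643 - 22/189) + 99040/1089 = 290495/(121505/189) + 99040/1089 = 290495*(189/121505) + 99040/1089 = 10980711/24301 + 99040/1089 = 14364765319/26463789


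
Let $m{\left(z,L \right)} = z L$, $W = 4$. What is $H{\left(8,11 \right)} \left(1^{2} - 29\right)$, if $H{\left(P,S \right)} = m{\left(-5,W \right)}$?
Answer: $560$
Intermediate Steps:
$m{\left(z,L \right)} = L z$
$H{\left(P,S \right)} = -20$ ($H{\left(P,S \right)} = 4 \left(-5\right) = -20$)
$H{\left(8,11 \right)} \left(1^{2} - 29\right) = - 20 \left(1^{2} - 29\right) = - 20 \left(1 - 29\right) = \left(-20\right) \left(-28\right) = 560$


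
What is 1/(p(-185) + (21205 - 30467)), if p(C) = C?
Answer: -1/9447 ≈ -0.00010585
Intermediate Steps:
1/(p(-185) + (21205 - 30467)) = 1/(-185 + (21205 - 30467)) = 1/(-185 - 9262) = 1/(-9447) = -1/9447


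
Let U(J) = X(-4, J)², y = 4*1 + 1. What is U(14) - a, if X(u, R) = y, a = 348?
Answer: -323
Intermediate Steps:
y = 5 (y = 4 + 1 = 5)
X(u, R) = 5
U(J) = 25 (U(J) = 5² = 25)
U(14) - a = 25 - 1*348 = 25 - 348 = -323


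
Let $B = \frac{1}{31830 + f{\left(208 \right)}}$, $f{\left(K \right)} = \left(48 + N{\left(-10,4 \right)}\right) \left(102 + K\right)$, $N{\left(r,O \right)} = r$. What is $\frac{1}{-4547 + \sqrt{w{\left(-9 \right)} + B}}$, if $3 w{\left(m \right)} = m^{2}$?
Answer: $- \frac{198294670}{901644687019} - \frac{7 \sqrt{1047949190}}{901644687019} \approx -0.00022018$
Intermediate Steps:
$f{\left(K \right)} = 3876 + 38 K$ ($f{\left(K \right)} = \left(48 - 10\right) \left(102 + K\right) = 38 \left(102 + K\right) = 3876 + 38 K$)
$B = \frac{1}{43610}$ ($B = \frac{1}{31830 + \left(3876 + 38 \cdot 208\right)} = \frac{1}{31830 + \left(3876 + 7904\right)} = \frac{1}{31830 + 11780} = \frac{1}{43610} \approx 2.2931 \cdot 10^{-5}$)
$w{\left(m \right)} = \frac{m^{2}}{3}$
$\frac{1}{-4547 + \sqrt{w{\left(-9 \right)} + B}} = \frac{1}{-4547 + \sqrt{\frac{\left(-9\right)^{2}}{3} + \frac{1}{43610}}} = \frac{1}{-4547 + \sqrt{\frac{1}{3} \cdot 81 + \frac{1}{43610}}} = \frac{1}{-4547 + \sqrt{27 + \frac{1}{43610}}} = \frac{1}{-4547 + \sqrt{\frac{1177471}{43610}}} = \frac{1}{-4547 + \frac{\sqrt{1047949190}}{6230}}$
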